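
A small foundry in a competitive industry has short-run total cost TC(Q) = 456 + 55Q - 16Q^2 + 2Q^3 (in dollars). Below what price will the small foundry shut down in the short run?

The shutdown price is the minimum of AVC. VC = 55Q - 16Q^2 + 2Q^3, so AVC = 55 - 16Q + 2Q^2.
dAVC/dQ = -16 + 4Q = 0 gives Q = 4. min AVC = 55 - 16·4 + 2·4^2 = 23.
So the shutdown price is $23.

$23 per unit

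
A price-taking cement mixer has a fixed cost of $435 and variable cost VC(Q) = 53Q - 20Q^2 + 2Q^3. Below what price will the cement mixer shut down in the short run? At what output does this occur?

$3 per unit, at Q = 5

The shutdown price is the minimum of AVC. VC = 53Q - 20Q^2 + 2Q^3, so AVC = 53 - 20Q + 2Q^2.
dAVC/dQ = -20 + 4Q = 0 gives Q = 5. min AVC = 53 - 20·5 + 2·5^2 = 3.
So the shutdown price is $3.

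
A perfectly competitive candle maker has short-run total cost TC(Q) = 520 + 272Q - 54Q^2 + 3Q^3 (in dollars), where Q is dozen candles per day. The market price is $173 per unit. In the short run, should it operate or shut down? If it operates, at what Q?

Variable cost is VC = 272Q - 54Q^2 + 3Q^3, so AVC = VC/Q = 272 - 54Q + 3Q^2 and MC = dTC/dQ = 272 - 108Q + 9Q^2.
The AVC parabola has its vertex at Q = 54/6 = 9, where AVC = 272 - 54·9 + 3·9^2 = $29.
Since P = $173 ≥ min AVC = $29, price covers variable cost and the firm should produce.
Set P = MC: 173 = 272 - 108Q + 9Q^2 → 99 - 108Q + 9Q^2 = 0. The roots are Q = 1 and Q = 11; the profit-maximizing output is on the rising part of MC, so Q* = 11.
Check: AVC at Q = 11 is $41 ≤ P, so revenue covers variable cost.
Profit = P·Q − TC = 173·11 − 971 = $932.

Produce at Q = 11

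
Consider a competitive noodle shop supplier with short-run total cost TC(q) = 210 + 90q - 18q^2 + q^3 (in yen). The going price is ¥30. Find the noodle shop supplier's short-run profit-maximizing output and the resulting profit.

Profit = -¥10 at q = 10

AVC = 90 - 18q + q^2; min AVC = ¥9 at q = 9. Since P = ¥30 ≥ min AVC, the firm produces.
MC = 90 - 36q + 3q^2. Setting P = MC and taking the root on the rising branch gives q* = 10.
TR = 30·10 = 300. TC = 210 + 100 = 310. Profit = 300 − 310 = -¥10.
That loss of ¥10 beats the ¥210 the firm would lose by shutting down; producing recovers ¥200 of fixed cost.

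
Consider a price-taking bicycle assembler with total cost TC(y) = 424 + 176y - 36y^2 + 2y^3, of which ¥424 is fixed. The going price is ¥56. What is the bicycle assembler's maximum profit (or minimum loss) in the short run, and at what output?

AVC = 176 - 36y + 2y^2; min AVC = ¥14 at y = 9. Since P = ¥56 ≥ min AVC, the firm produces.
MC = 176 - 72y + 6y^2. Setting P = MC and taking the root on the rising branch gives y* = 10.
TR = 56·10 = 560. TC = 424 + 160 = 584. Profit = 560 − 584 = -¥24.
Shutting down would mean losing the fixed cost of ¥424, so operating at a loss of ¥24 is better by ¥400.

Profit = -¥24 at y = 10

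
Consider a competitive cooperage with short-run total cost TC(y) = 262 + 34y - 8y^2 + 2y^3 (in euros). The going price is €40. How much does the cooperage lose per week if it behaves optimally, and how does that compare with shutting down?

AVC = 34 - 8y + 2y^2; min AVC = €26 at y = 2. Since P = €40 ≥ min AVC, the firm produces.
With MC = 34 - 16y + 6y^2, P = MC on the upward-sloping part at y* = 3.
TR = 40·3 = 120. TC = 262 + 84 = 346. Profit = 120 − 346 = -€226.
By producing, the firm covers all variable cost plus €36 of fixed cost; shutting down would lose the full €262.

Profit = -€226 at y = 3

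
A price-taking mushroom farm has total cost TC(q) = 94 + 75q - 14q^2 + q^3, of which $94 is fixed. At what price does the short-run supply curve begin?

The shutdown price is the minimum of AVC. VC = 75q - 14q^2 + q^3, so AVC = 75 - 14q + q^2.
dAVC/dq = -14 + 2q = 0 gives q = 7. min AVC = 75 - 14·7 + 7^2 = 26.
For P < $26 the firm produces nothing.

$26 per unit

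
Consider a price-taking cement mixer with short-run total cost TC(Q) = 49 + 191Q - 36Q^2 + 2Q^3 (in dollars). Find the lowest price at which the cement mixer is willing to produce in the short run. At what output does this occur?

$29 per unit, at Q = 9

Short-run supply begins at min AVC. From VC = 191Q - 36Q^2 + 2Q^3, AVC = 191 - 36Q + 2Q^2.
At the minimum of AVC, MC = AVC. MC = 191 - 72Q + 6Q^2; setting MC = AVC gives 4Q^2 - 36Q = 0, so Q = 9. min AVC = 29.
For P < $29 the firm produces nothing.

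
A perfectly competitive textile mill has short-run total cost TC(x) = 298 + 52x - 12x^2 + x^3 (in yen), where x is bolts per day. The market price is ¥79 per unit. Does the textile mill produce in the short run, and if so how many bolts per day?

From TC, MC = TC'(x) = 52 - 24x + 3x^2 and AVC = VC/x = 52 - 12x + x^2.
AVC hits its minimum where MC = AVC, at x = 6, giving min AVC = 52 - 12·6 + 6^2 = ¥16.
Because ¥79 ≥ ¥16, revenue can cover variable cost; the firm operates.
P = MC gives -27 - 24x + 3x^2 = 0, with roots -1 and 9. Take the larger (rising MC): x* = 9.
Check: AVC at x = 9 is ¥25 ≤ P, so revenue covers variable cost.
Profit = P·x − TC = 79·9 − 523 = ¥188.

Produce at x = 9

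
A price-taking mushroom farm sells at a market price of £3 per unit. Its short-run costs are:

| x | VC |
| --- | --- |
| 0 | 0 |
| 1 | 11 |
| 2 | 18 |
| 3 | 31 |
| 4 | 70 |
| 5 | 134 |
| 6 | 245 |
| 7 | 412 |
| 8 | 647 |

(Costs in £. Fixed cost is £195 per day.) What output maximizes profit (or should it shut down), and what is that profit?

x = 0 (shut down); profit = -£195

Tabulate TR − TC: x=0: -195; x=1: -203; x=2: -207; x=3: -217; x=4: -253; x=5: -314; x=6: -422; x=7: -586; x=8: -818.
Profit is highest at x = 0. Equivalently, the lowest AVC in the table is 18/2 ≈ £9 at x = 2, and P = £3 falls below it — price never covers variable cost, so the firm shuts down and loses only its fixed cost.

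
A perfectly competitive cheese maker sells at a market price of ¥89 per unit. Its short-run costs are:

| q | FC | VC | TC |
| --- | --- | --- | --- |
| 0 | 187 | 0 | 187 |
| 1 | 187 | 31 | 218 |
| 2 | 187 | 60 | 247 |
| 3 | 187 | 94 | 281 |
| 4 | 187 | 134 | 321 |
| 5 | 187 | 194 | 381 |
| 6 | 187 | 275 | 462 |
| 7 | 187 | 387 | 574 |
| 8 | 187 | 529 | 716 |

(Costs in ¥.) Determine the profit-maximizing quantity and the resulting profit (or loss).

q = 6; profit = ¥72

Compute π = P·q − TC at each output: q=0: -187; q=1: -129; q=2: -69; q=3: -14; q=4: 35; q=5: 64; q=6: 72; q=7: 49; q=8: -4.
Profit is maximized at q = 6. AVC there is 275/6 = ¥45.83 ≤ P, so producing beats shutting down (which would give -¥187).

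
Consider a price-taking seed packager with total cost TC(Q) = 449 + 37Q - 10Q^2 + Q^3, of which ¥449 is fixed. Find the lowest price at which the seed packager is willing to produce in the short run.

The shutdown price is the minimum of AVC. VC = 37Q - 10Q^2 + Q^3, so AVC = 37 - 10Q + Q^2.
At the minimum of AVC, MC = AVC. MC = 37 - 20Q + 3Q^2; setting MC = AVC gives 2Q^2 - 10Q = 0, so Q = 5. min AVC = 12.
For P < ¥12 the firm produces nothing.

¥12 per unit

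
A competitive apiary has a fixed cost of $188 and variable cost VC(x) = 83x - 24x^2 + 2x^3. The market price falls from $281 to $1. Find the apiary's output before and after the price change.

Output falls from 11 to 0 (the firm shuts down)

AVC = 83 - 24x + 2x^2, minimized at x = 6 where min AVC = $11. MC = 83 - 48x + 6x^2.
At P = $281 ≥ min AVC, set P = MC on the rising branch: x = 11.
At P = $1 < min AVC = $11, price no longer covers variable cost at any output, so the firm shuts down: x = 0.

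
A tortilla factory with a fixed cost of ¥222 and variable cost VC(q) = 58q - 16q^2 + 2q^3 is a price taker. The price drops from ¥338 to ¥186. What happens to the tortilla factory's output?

Output falls from 10 to 8

MC = 58 - 32q + 6q^2; the shutdown threshold is min AVC = ¥26 (at q = 4).
With P = ¥338 above the shutdown price, P = MC gives q = 10.
At P = ¥186 ≥ min AVC, set P = MC: q = 8. The firm stays open but cuts output.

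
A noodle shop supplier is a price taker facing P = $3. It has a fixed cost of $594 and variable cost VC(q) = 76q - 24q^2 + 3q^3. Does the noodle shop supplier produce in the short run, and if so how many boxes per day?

Shut down

Variable cost is VC = 76q - 24q^2 + 3q^3, so AVC = VC/q = 76 - 24q + 3q^2 and MC = dTC/dq = 76 - 48q + 9q^2.
AVC is minimized where dAVC/dq = -24 + 6q = 0, at q = 4; min AVC = 76 - 24·4 + 3·4^2 = $28.
P = $3 lies below min AVC = $28; no output level covers variable cost.
The firm minimizes its loss by shutting down and losing only its fixed cost of $594.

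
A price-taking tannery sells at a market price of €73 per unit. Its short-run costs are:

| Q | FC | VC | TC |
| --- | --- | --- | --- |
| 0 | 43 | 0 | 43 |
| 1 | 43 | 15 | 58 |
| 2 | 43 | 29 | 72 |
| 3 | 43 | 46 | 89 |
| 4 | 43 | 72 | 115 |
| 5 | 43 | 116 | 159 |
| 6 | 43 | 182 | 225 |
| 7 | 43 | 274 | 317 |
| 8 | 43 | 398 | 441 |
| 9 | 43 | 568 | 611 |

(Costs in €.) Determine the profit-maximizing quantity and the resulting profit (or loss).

Q = 6; profit = €213

Compute π = P·Q − TC at each output: Q=0: -43; Q=1: 15; Q=2: 74; Q=3: 130; Q=4: 177; Q=5: 206; Q=6: 213; Q=7: 194; Q=8: 143; Q=9: 46.
Profit is maximized at Q = 6. AVC there is 182/6 = €30.33 ≤ P, so producing beats shutting down (which would give -€43).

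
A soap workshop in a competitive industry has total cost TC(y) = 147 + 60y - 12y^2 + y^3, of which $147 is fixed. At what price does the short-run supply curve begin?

$24 per unit

The firm shuts down when price falls below the minimum of average variable cost. AVC = VC/y = 60 - 12y + y^2.
dAVC/dy = -12 + 2y = 0 gives y = 6. min AVC = 60 - 12·6 + 6^2 = 24.
The firm shuts down for any P below $24.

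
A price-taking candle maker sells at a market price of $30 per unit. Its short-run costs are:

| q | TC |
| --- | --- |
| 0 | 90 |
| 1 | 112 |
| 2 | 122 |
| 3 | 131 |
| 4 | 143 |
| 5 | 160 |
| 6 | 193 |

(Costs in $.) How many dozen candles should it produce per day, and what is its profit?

q = 5; profit = -$10

Profit at each row (π = 30q − TC): q=0: -90; q=1: -82; q=2: -62; q=3: -41; q=4: -23; q=5: -10; q=6: -13.
Profit is maximized at q = 5. AVC there is 70/5 = $14 ≤ P, so producing beats shutting down (which would give -$90).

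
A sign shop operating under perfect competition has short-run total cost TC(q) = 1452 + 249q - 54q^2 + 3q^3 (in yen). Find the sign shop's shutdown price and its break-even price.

AVC = 249 - 54q + 3q^2; minimized at q = 9, giving min AVC = ¥6. That is the shutdown price.
ATC = 1452/q + 249 - 54q + 3q^2. Setting dATC/dq = −1452/q^2 − 54 + 6q = 0 gives q = 11 (since 6·11^3 − 54·11^2 = 1452).
min ATC = 1452/11 + 249 − 54·11 + 3·11^2 = ¥150. That is the break-even price.
Between these two prices the firm operates at a loss; above ¥150 it earns a profit.

Shutdown price = ¥6; break-even price = ¥150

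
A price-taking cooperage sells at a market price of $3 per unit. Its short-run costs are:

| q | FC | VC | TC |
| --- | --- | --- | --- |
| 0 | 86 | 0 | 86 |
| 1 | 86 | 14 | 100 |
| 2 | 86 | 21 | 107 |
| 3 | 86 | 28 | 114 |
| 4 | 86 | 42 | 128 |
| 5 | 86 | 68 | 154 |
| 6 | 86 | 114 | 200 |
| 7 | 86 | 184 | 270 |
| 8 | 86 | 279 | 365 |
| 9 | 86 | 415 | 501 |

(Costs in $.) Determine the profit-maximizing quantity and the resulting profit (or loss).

q = 0 (shut down); profit = -$86

Compute π = P·q − TC at each output: q=0: -86; q=1: -97; q=2: -101; q=3: -105; q=4: -116; q=5: -139; q=6: -182; q=7: -249; q=8: -341; q=9: -474.
Profit is highest at q = 0. Equivalently, the lowest AVC in the table is 28/3 ≈ $9.33 at q = 3, and P = $3 falls below it — price never covers variable cost, so the firm shuts down and loses only its fixed cost.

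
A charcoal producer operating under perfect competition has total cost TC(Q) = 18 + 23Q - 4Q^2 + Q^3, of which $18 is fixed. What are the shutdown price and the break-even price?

Shutdown price = $19; break-even price = $26

Shutdown price = min AVC. AVC = 23 - 4Q + Q^2, with vertex at Q = 2 and minimum $19.
ATC = 18/Q + 23 - 4Q + Q^2. Setting dATC/dQ = −18/Q^2 − 4 + 2Q = 0 gives Q = 3 (since 2·3^3 − 4·3^2 = 18).
min ATC = 18/3 + 23 − 4·3 + 3^2 = $26. That is the break-even price.
Between these two prices the firm operates at a loss; above $26 it earns a profit.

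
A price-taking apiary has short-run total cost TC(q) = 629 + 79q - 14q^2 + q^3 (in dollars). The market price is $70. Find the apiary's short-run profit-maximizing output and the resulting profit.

AVC = 79 - 14q + q^2 has its minimum $30 at q = 7; price $70 clears that bar, so the firm operates.
MC = 79 - 28q + 3q^2. Setting P = MC and taking the root on the rising branch gives q* = 9.
TR = 70·9 = 630. TC = 629 + 306 = 935. Profit = 630 − 935 = -$305.
That loss of $305 beats the $629 the firm would lose by shutting down; producing recovers $324 of fixed cost.

Profit = -$305 at q = 9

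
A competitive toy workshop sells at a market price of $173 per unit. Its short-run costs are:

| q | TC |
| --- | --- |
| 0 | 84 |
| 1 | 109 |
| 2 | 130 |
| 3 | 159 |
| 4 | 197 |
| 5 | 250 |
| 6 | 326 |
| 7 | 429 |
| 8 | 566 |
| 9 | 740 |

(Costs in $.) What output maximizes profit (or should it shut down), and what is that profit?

q = 8; profit = $818

Compute π = P·q − TC at each output: q=0: -84; q=1: 64; q=2: 216; q=3: 360; q=4: 495; q=5: 615; q=6: 712; q=7: 782; q=8: 818; q=9: 817.
Profit is maximized at q = 8. AVC there is 482/8 = $60.25 ≤ P, so producing beats shutting down (which would give -$84).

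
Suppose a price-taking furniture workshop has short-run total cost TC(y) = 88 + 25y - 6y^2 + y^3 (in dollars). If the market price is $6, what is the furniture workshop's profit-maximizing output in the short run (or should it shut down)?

Shut down

Strip out fixed cost: VC = 25y - 6y^2 + y^3. Then AVC = 25 - 6y + y^2 and MC = 25 - 12y + 3y^2.
The AVC parabola has its vertex at y = 6/2 = 3, where AVC = 25 - 6·3 + 3^2 = $16.
With P < min AVC ($6 < $16), every unit sold adds to the loss.
Best response: produce nothing and absorb the $88 fixed cost.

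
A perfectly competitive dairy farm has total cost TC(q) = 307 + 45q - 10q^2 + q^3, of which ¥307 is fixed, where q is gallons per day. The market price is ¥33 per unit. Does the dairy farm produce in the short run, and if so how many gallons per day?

Produce at q = 6

Strip out fixed cost: VC = 45q - 10q^2 + q^3. Then AVC = 45 - 10q + q^2 and MC = 45 - 20q + 3q^2.
The AVC parabola has its vertex at q = 10/2 = 5, where AVC = 45 - 10·5 + 5^2 = ¥20.
Because ¥33 ≥ ¥20, revenue can cover variable cost; the firm operates.
Set P = MC: 33 = 45 - 20q + 3q^2 → 12 - 20q + 3q^2 = 0. The roots are q = 2/3 and q = 6; the profit-maximizing output is on the rising part of MC, so q* = 6.
Check: AVC at q = 6 is ¥21 ≤ P, so revenue covers variable cost.
Profit = P·q − TC = 33·6 − 433 = -¥235, a loss, but smaller than the ¥307 fixed cost the firm would lose by shutting down.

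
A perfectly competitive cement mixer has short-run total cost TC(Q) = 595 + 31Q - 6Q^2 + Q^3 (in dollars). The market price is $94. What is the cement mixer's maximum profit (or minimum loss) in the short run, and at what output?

AVC = 31 - 6Q + Q^2; min AVC = $22 at Q = 3. Since P = $94 ≥ min AVC, the firm produces.
With MC = 31 - 12Q + 3Q^2, P = MC on the upward-sloping part at Q* = 7.
TR = 94·7 = 658. TC = 595 + 266 = 861. Profit = 658 − 861 = -$203.
By producing, the firm covers all variable cost plus $392 of fixed cost; shutting down would lose the full $595.

Profit = -$203 at Q = 7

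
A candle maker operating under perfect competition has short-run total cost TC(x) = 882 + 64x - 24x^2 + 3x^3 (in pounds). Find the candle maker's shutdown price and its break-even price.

Shutdown price = £16; break-even price = £169

Shutdown price = min AVC. AVC = 64 - 24x + 3x^2, with vertex at x = 4 and minimum £16.
ATC = 882/x + 64 - 24x + 3x^2. Setting dATC/dx = −882/x^2 − 24 + 6x = 0 gives x = 7 (since 6·7^3 − 24·7^2 = 882).
min ATC = 882/7 + 64 − 24·7 + 3·7^2 = £169. That is the break-even price.
Between these two prices the firm operates at a loss; above £169 it earns a profit.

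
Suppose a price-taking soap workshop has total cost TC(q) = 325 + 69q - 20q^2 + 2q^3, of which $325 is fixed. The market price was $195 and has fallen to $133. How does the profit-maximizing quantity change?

Output falls from 9 to 8

AVC = 69 - 20q + 2q^2, minimized at q = 5 where min AVC = $19. MC = 69 - 40q + 6q^2.
At P = $195 ≥ min AVC, set P = MC on the rising branch: q = 9.
At P = $133 ≥ min AVC, set P = MC: q = 8. The firm stays open but cuts output.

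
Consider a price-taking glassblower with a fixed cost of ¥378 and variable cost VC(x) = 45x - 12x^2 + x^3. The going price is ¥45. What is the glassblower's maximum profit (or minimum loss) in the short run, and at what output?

AVC = 45 - 12x + x^2 has its minimum ¥9 at x = 6; price ¥45 clears that bar, so the firm operates.
With MC = 45 - 24x + 3x^2, P = MC on the upward-sloping part at x* = 8.
TR = 45·8 = 360. TC = 378 + 104 = 482. Profit = 360 − 482 = -¥122.
That loss of ¥122 beats the ¥378 the firm would lose by shutting down; producing recovers ¥256 of fixed cost.

Profit = -¥122 at x = 8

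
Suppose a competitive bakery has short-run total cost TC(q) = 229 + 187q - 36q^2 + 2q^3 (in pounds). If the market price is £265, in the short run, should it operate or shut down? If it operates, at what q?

From TC, MC = TC'(q) = 187 - 72q + 6q^2 and AVC = VC/q = 187 - 36q + 2q^2.
AVC is minimized where dAVC/dq = -36 + 4q = 0, at q = 9; min AVC = 187 - 36·9 + 2·9^2 = £25.
P = £265 exceeds min AVC = £25, so the firm stays open.
Set P = MC: 265 = 187 - 72q + 6q^2 → -78 - 72q + 6q^2 = 0. The roots are q = -1 and q = 13; the profit-maximizing output is on the rising part of MC, so q* = 13.
Check: AVC at q = 13 is £57 ≤ P, so revenue covers variable cost.
Profit = P·q − TC = 265·13 − 970 = £2475.

Produce at q = 13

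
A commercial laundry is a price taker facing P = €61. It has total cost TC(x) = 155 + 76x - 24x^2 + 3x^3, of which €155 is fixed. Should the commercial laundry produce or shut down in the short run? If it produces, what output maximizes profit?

From TC, MC = TC'(x) = 76 - 48x + 9x^2 and AVC = VC/x = 76 - 24x + 3x^2.
AVC is minimized where dAVC/dx = -24 + 6x = 0, at x = 4; min AVC = 76 - 24·4 + 3·4^2 = €28.
Since P = €61 ≥ min AVC = €28, price covers variable cost and the firm should produce.
Solving P = MC: 15 - 48x + 9x^2 = 0 ⇒ x = 1/3 or 5. On the upward-sloping branch, x* = 5.
Check: AVC at x = 5 is €31 ≤ P, so revenue covers variable cost.
Profit = P·x − TC = 61·5 − 310 = -€5, a loss, but smaller than the €155 fixed cost the firm would lose by shutting down.

Produce at x = 5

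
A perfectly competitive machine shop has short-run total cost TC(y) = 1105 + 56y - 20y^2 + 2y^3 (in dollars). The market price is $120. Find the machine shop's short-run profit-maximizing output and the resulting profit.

AVC = 56 - 20y + 2y^2; min AVC = $6 at y = 5. Since P = $120 ≥ min AVC, the firm produces.
With MC = 56 - 40y + 6y^2, P = MC on the upward-sloping part at y* = 8.
TR = 120·8 = 960. TC = 1105 + 192 = 1297. Profit = 960 − 1297 = -$337.
That loss of $337 beats the $1105 the firm would lose by shutting down; producing recovers $768 of fixed cost.

Profit = -$337 at y = 8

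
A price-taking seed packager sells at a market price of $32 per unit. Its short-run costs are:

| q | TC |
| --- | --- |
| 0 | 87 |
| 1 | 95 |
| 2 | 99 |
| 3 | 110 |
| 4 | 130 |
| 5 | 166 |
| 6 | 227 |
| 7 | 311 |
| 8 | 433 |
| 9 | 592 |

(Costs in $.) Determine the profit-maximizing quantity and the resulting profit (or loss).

q = 4; profit = -$2

Profit at each row (π = 32q − TC): q=0: -87; q=1: -63; q=2: -35; q=3: -14; q=4: -2; q=5: -6; q=6: -35; q=7: -87; q=8: -177; q=9: -304.
Profit is maximized at q = 4. AVC there is 43/4 = $10.75 ≤ P, so producing beats shutting down (which would give -$87).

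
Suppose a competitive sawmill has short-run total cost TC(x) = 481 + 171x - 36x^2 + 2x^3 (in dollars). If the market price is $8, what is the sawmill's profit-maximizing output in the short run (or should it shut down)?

From TC, MC = TC'(x) = 171 - 72x + 6x^2 and AVC = VC/x = 171 - 36x + 2x^2.
AVC is minimized where dAVC/dx = -36 + 4x = 0, at x = 9; min AVC = 171 - 36·9 + 2·9^2 = $9.
P = $8 lies below min AVC = $9; no output level covers variable cost.
The firm minimizes its loss by shutting down and losing only its fixed cost of $481.

Shut down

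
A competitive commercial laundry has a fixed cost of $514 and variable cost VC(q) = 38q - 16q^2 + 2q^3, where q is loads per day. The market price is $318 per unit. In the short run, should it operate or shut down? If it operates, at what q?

Strip out fixed cost: VC = 38q - 16q^2 + 2q^3. Then AVC = 38 - 16q + 2q^2 and MC = 38 - 32q + 6q^2.
AVC hits its minimum where MC = AVC, at q = 4, giving min AVC = 38 - 16·4 + 2·4^2 = $6.
Since P = $318 ≥ min AVC = $6, price covers variable cost and the firm should produce.
Set P = MC: 318 = 38 - 32q + 6q^2 → -280 - 32q + 6q^2 = 0. The roots are q = -14/3 and q = 10; the profit-maximizing output is on the rising part of MC, so q* = 10.
Check: AVC at q = 10 is $78 ≤ P, so revenue covers variable cost.
Profit = P·q − TC = 318·10 − 1294 = $1886.

Produce at q = 10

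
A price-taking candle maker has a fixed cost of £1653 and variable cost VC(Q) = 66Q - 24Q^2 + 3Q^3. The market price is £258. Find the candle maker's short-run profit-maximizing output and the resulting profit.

Profit = -£117 at Q = 8

AVC = 66 - 24Q + 3Q^2; min AVC = £18 at Q = 4. Since P = £258 ≥ min AVC, the firm produces.
With MC = 66 - 48Q + 9Q^2, P = MC on the upward-sloping part at Q* = 8.
TR = 258·8 = 2064. TC = 1653 + 528 = 2181. Profit = 2064 − 2181 = -£117.
That loss of £117 beats the £1653 the firm would lose by shutting down; producing recovers £1536 of fixed cost.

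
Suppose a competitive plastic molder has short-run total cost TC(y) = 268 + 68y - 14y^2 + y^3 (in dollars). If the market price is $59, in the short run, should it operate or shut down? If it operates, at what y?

Variable cost is VC = 68y - 14y^2 + y^3, so AVC = VC/y = 68 - 14y + y^2 and MC = dTC/dy = 68 - 28y + 3y^2.
The AVC parabola has its vertex at y = 14/2 = 7, where AVC = 68 - 14·7 + 7^2 = $19.
Since P = $59 ≥ min AVC = $19, price covers variable cost and the firm should produce.
Solving P = MC: 9 - 28y + 3y^2 = 0 ⇒ y = 1/3 or 9. On the upward-sloping branch, y* = 9.
Check: AVC at y = 9 is $23 ≤ P, so revenue covers variable cost.
Profit = P·y − TC = 59·9 − 475 = $56.

Produce at y = 9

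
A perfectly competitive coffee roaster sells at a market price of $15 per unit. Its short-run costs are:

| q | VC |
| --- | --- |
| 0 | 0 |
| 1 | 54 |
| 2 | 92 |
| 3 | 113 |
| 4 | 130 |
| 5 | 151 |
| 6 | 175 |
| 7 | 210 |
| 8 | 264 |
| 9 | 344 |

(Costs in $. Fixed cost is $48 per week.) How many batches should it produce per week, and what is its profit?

Tabulate TR − TC: q=0: -48; q=1: -87; q=2: -110; q=3: -116; q=4: -118; q=5: -124; q=6: -133; q=7: -153; q=8: -192; q=9: -257.
Profit is highest at q = 0. Equivalently, the lowest AVC in the table is 175/6 ≈ $29.17 at q = 6, and P = $15 falls below it — price never covers variable cost, so the firm shuts down and loses only its fixed cost.

q = 0 (shut down); profit = -$48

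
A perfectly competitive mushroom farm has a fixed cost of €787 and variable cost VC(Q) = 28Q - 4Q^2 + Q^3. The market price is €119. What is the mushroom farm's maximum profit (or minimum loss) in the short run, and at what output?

Profit = -€297 at Q = 7

AVC = 28 - 4Q + Q^2 has its minimum €24 at Q = 2; price €119 clears that bar, so the firm operates.
With MC = 28 - 8Q + 3Q^2, P = MC on the upward-sloping part at Q* = 7.
TR = 119·7 = 833. TC = 787 + 343 = 1130. Profit = 833 − 1130 = -€297.
Shutting down would mean losing the fixed cost of €787, so operating at a loss of €297 is better by €490.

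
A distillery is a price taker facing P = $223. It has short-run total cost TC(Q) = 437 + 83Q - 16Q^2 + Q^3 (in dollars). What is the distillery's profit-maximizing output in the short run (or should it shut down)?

Strip out fixed cost: VC = 83Q - 16Q^2 + Q^3. Then AVC = 83 - 16Q + Q^2 and MC = 83 - 32Q + 3Q^2.
AVC hits its minimum where MC = AVC, at Q = 8, giving min AVC = 83 - 16·8 + 8^2 = $19.
Since P = $223 ≥ min AVC = $19, price covers variable cost and the firm should produce.
P = MC gives -140 - 32Q + 3Q^2 = 0, with roots -10/3 and 14. Take the larger (rising MC): Q* = 14.
Check: AVC at Q = 14 is $55 ≤ P, so revenue covers variable cost.
Profit = P·Q − TC = 223·14 − 1207 = $1915.

Produce at Q = 14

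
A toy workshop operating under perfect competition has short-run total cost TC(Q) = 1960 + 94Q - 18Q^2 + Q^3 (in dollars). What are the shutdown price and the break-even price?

Shutdown price = min AVC. AVC = 94 - 18Q + Q^2, with vertex at Q = 9 and minimum $13.
ATC = 1960/Q + 94 - 18Q + Q^2. Setting dATC/dQ = −1960/Q^2 − 18 + 2Q = 0 gives Q = 14 (since 2·14^3 − 18·14^2 = 1960).
min ATC = 1960/14 + 94 − 18·14 + 14^2 = $178. That is the break-even price.
Between these two prices the firm operates at a loss; above $178 it earns a profit.

Shutdown price = $13; break-even price = $178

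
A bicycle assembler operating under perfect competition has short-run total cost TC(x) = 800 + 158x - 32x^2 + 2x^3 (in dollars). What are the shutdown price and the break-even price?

AVC = 158 - 32x + 2x^2; minimized at x = 8, giving min AVC = $30. That is the shutdown price.
ATC = 800/x + 158 - 32x + 2x^2. Setting dATC/dx = −800/x^2 − 32 + 4x = 0 gives x = 10 (since 4·10^3 − 32·10^2 = 800).
min ATC = 800/10 + 158 − 32·10 + 2·10^2 = $118. That is the break-even price.
For $30 ≤ P < $118 the firm produces at a loss; below $30 it shuts down.

Shutdown price = $30; break-even price = $118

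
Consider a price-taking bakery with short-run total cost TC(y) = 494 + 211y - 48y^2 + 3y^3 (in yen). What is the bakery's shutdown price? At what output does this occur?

The shutdown price is the minimum of AVC. VC = 211y - 48y^2 + 3y^3, so AVC = 211 - 48y + 3y^2.
At the minimum of AVC, MC = AVC. MC = 211 - 96y + 9y^2; setting MC = AVC gives 6y^2 - 48y = 0, so y = 8. min AVC = 19.
So the shutdown price is ¥19.

¥19 per unit, at y = 8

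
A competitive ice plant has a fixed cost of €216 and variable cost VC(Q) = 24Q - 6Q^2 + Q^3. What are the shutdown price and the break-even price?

Shutdown price = min AVC. AVC = 24 - 6Q + Q^2, with vertex at Q = 3 and minimum €15.
ATC = 216/Q + 24 - 6Q + Q^2. Setting dATC/dQ = −216/Q^2 − 6 + 2Q = 0 gives Q = 6 (since 2·6^3 − 6·6^2 = 216).
min ATC = 216/6 + 24 − 6·6 + 6^2 = €60. That is the break-even price.
Between these two prices the firm operates at a loss; above €60 it earns a profit.

Shutdown price = €15; break-even price = €60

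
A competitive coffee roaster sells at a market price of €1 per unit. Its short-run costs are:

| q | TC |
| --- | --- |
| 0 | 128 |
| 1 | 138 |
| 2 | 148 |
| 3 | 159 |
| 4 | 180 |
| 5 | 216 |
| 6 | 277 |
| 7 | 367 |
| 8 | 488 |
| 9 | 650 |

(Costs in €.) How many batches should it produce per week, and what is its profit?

q = 0 (shut down); profit = -€128

Tabulate TR − TC: q=0: -128; q=1: -137; q=2: -146; q=3: -156; q=4: -176; q=5: -211; q=6: -271; q=7: -360; q=8: -480; q=9: -641.
Profit is highest at q = 0. Equivalently, the lowest AVC in the table is 10/1 ≈ €10 at q = 1, and P = €1 falls below it — price never covers variable cost, so the firm shuts down and loses only its fixed cost.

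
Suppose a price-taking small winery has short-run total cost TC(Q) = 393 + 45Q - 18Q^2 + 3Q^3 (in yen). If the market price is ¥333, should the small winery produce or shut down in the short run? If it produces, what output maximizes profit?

Variable cost is VC = 45Q - 18Q^2 + 3Q^3, so AVC = VC/Q = 45 - 18Q + 3Q^2 and MC = dTC/dQ = 45 - 36Q + 9Q^2.
The AVC parabola has its vertex at Q = 18/6 = 3, where AVC = 45 - 18·3 + 3·3^2 = ¥18.
P = ¥333 exceeds min AVC = ¥18, so the firm stays open.
P = MC gives -288 - 36Q + 9Q^2 = 0, with roots -4 and 8. Take the larger (rising MC): Q* = 8.
Check: AVC at Q = 8 is ¥93 ≤ P, so revenue covers variable cost.
Profit = P·Q − TC = 333·8 − 1137 = ¥1527.

Produce at Q = 8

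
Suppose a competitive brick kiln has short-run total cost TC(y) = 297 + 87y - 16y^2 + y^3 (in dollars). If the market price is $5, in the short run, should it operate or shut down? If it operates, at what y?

Strip out fixed cost: VC = 87y - 16y^2 + y^3. Then AVC = 87 - 16y + y^2 and MC = 87 - 32y + 3y^2.
AVC hits its minimum where MC = AVC, at y = 8, giving min AVC = 87 - 16·8 + 8^2 = $23.
P = $5 lies below min AVC = $23; no output level covers variable cost.
Shutting down limits the loss to fixed cost, $297.

Shut down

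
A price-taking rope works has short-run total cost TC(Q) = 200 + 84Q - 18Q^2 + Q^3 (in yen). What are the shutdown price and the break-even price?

AVC = 84 - 18Q + Q^2; minimized at Q = 9, giving min AVC = ¥3. That is the shutdown price.
ATC = 200/Q + 84 - 18Q + Q^2. Setting dATC/dQ = −200/Q^2 − 18 + 2Q = 0 gives Q = 10 (since 2·10^3 − 18·10^2 = 200).
min ATC = 200/10 + 84 − 18·10 + 10^2 = ¥24. That is the break-even price.
Between these two prices the firm operates at a loss; above ¥24 it earns a profit.

Shutdown price = ¥3; break-even price = ¥24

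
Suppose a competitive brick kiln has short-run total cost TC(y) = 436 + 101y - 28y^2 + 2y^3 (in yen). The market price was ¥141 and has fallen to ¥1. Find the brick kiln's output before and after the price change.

Output falls from 10 to 0 (the firm shuts down)

AVC = 101 - 28y + 2y^2, minimized at y = 7 where min AVC = ¥3. MC = 101 - 56y + 6y^2.
At P = ¥141 ≥ min AVC, set P = MC on the rising branch: y = 10.
At P = ¥1 < min AVC = ¥3, price no longer covers variable cost at any output, so the firm shuts down: y = 0.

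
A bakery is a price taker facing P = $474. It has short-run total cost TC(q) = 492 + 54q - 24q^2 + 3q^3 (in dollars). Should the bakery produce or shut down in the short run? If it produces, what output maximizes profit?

Strip out fixed cost: VC = 54q - 24q^2 + 3q^3. Then AVC = 54 - 24q + 3q^2 and MC = 54 - 48q + 9q^2.
The AVC parabola has its vertex at q = 24/6 = 4, where AVC = 54 - 24·4 + 3·4^2 = $6.
Since P = $474 ≥ min AVC = $6, price covers variable cost and the firm should produce.
Solving P = MC: -420 - 48q + 9q^2 = 0 ⇒ q = -14/3 or 10. On the upward-sloping branch, q* = 10.
Check: AVC at q = 10 is $114 ≤ P, so revenue covers variable cost.
Profit = P·q − TC = 474·10 − 1632 = $3108.

Produce at q = 10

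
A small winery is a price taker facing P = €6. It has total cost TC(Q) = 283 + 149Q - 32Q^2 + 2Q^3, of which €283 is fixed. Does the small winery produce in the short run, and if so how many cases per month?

From TC, MC = TC'(Q) = 149 - 64Q + 6Q^2 and AVC = VC/Q = 149 - 32Q + 2Q^2.
AVC is minimized where dAVC/dQ = -32 + 4Q = 0, at Q = 8; min AVC = 149 - 32·8 + 2·8^2 = €21.
Since P = €6 < min AVC = €21, price fails to cover variable cost at any output.
Shutting down limits the loss to fixed cost, €283.

Shut down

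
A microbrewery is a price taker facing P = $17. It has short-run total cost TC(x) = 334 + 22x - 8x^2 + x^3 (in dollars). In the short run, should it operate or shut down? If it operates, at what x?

Variable cost is VC = 22x - 8x^2 + x^3, so AVC = VC/x = 22 - 8x + x^2 and MC = dTC/dx = 22 - 16x + 3x^2.
The AVC parabola has its vertex at x = 8/2 = 4, where AVC = 22 - 8·4 + 4^2 = $6.
Because $17 ≥ $6, revenue can cover variable cost; the firm operates.
Solving P = MC: 5 - 16x + 3x^2 = 0 ⇒ x = 1/3 or 5. On the upward-sloping branch, x* = 5.
Check: AVC at x = 5 is $7 ≤ P, so revenue covers variable cost.
Profit = P·x − TC = 17·5 − 369 = -$284, a loss, but smaller than the $334 fixed cost the firm would lose by shutting down.

Produce at x = 5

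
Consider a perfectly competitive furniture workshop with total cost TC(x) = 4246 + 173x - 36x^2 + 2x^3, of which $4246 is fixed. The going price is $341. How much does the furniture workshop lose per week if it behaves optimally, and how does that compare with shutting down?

Profit = -$326 at x = 14

AVC = 173 - 36x + 2x^2 has its minimum $11 at x = 9; price $341 clears that bar, so the firm operates.
MC = 173 - 72x + 6x^2. Setting P = MC and taking the root on the rising branch gives x* = 14.
TR = 341·14 = 4774. TC = 4246 + 854 = 5100. Profit = 4774 − 5100 = -$326.
That loss of $326 beats the $4246 the firm would lose by shutting down; producing recovers $3920 of fixed cost.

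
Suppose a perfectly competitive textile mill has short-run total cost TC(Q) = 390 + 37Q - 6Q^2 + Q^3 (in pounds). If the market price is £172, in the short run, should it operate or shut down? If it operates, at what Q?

From TC, MC = TC'(Q) = 37 - 12Q + 3Q^2 and AVC = VC/Q = 37 - 6Q + Q^2.
The AVC parabola has its vertex at Q = 6/2 = 3, where AVC = 37 - 6·3 + 3^2 = £28.
Since P = £172 ≥ min AVC = £28, price covers variable cost and the firm should produce.
P = MC gives -135 - 12Q + 3Q^2 = 0, with roots -5 and 9. Take the larger (rising MC): Q* = 9.
Check: AVC at Q = 9 is £64 ≤ P, so revenue covers variable cost.
Profit = P·Q − TC = 172·9 − 966 = £582.

Produce at Q = 9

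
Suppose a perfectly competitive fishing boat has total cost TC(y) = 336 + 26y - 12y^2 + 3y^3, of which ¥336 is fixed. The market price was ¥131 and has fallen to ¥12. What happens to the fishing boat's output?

MC = 26 - 24y + 9y^2; the shutdown threshold is min AVC = ¥14 (at y = 2).
At P = ¥131 ≥ min AVC, set P = MC on the rising branch: y = 5.
At P = ¥12 < min AVC = ¥14, price no longer covers variable cost at any output, so the firm shuts down: y = 0.

Output falls from 5 to 0 (the firm shuts down)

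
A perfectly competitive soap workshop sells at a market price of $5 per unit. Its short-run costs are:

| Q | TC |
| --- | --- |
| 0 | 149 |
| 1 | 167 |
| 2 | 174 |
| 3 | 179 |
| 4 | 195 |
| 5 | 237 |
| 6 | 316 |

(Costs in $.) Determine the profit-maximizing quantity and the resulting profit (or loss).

Q = 0 (shut down); profit = -$149

Compute π = P·Q − TC at each output: Q=0: -149; Q=1: -162; Q=2: -164; Q=3: -164; Q=4: -175; Q=5: -212; Q=6: -286.
Profit is highest at Q = 0. Equivalently, the lowest AVC in the table is 30/3 ≈ $10 at Q = 3, and P = $5 falls below it — price never covers variable cost, so the firm shuts down and loses only its fixed cost.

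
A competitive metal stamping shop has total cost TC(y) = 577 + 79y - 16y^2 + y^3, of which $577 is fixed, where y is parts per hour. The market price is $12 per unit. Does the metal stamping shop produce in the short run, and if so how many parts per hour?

Shut down

Strip out fixed cost: VC = 79y - 16y^2 + y^3. Then AVC = 79 - 16y + y^2 and MC = 79 - 32y + 3y^2.
AVC is minimized where dAVC/dy = -16 + 2y = 0, at y = 8; min AVC = 79 - 16·8 + 8^2 = $15.
P = $12 lies below min AVC = $15; no output level covers variable cost.
Best response: produce nothing and absorb the $577 fixed cost.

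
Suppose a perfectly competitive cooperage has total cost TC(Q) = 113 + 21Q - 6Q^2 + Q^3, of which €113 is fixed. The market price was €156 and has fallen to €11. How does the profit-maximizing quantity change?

Output falls from 9 to 0 (the firm shuts down)

MC = 21 - 12Q + 3Q^2; the shutdown threshold is min AVC = €12 (at Q = 3).
With P = €156 above the shutdown price, P = MC gives Q = 9.
At P = €11 < min AVC = €12, price no longer covers variable cost at any output, so the firm shuts down: Q = 0.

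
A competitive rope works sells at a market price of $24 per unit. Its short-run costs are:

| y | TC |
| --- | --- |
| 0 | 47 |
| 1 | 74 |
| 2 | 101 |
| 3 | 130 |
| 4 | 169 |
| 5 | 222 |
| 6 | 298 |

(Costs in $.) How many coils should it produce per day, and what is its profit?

Profit at each row (π = 24y − TC): y=0: -47; y=1: -50; y=2: -53; y=3: -58; y=4: -73; y=5: -102; y=6: -154.
Profit is highest at y = 0. Equivalently, the lowest AVC in the table is 27/1 ≈ $27 at y = 1, and P = $24 falls below it — price never covers variable cost, so the firm shuts down and loses only its fixed cost.

y = 0 (shut down); profit = -$47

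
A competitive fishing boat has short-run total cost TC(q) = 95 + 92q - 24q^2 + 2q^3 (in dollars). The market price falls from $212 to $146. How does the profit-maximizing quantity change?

MC = 92 - 48q + 6q^2; the shutdown threshold is min AVC = $20 (at q = 6).
With P = $212 above the shutdown price, P = MC gives q = 10.
At P = $146 ≥ min AVC, set P = MC: q = 9. The firm stays open but cuts output.

Output falls from 10 to 9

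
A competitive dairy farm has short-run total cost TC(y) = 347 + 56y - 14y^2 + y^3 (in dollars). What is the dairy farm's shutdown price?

$7 per unit

The shutdown price is the minimum of AVC. VC = 56y - 14y^2 + y^3, so AVC = 56 - 14y + y^2.
dAVC/dy = -14 + 2y = 0 gives y = 7. min AVC = 56 - 14·7 + 7^2 = 7.
So the shutdown price is $7.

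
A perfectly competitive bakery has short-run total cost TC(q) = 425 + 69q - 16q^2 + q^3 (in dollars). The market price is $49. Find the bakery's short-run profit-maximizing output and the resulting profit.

Profit = -$25 at q = 10

AVC = 69 - 16q + q^2; min AVC = $5 at q = 8. Since P = $49 ≥ min AVC, the firm produces.
MC = 69 - 32q + 3q^2. Setting P = MC and taking the root on the rising branch gives q* = 10.
TR = 49·10 = 490. TC = 425 + 90 = 515. Profit = 490 − 515 = -$25.
Shutting down would mean losing the fixed cost of $425, so operating at a loss of $25 is better by $400.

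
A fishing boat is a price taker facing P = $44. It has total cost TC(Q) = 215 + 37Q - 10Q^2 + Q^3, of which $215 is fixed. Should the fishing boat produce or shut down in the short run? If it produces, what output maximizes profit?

From TC, MC = TC'(Q) = 37 - 20Q + 3Q^2 and AVC = VC/Q = 37 - 10Q + Q^2.
The AVC parabola has its vertex at Q = 10/2 = 5, where AVC = 37 - 10·5 + 5^2 = $12.
P = $44 exceeds min AVC = $12, so the firm stays open.
Solving P = MC: -7 - 20Q + 3Q^2 = 0 ⇒ Q = -1/3 or 7. On the upward-sloping branch, Q* = 7.
Check: AVC at Q = 7 is $16 ≤ P, so revenue covers variable cost.
Profit = P·Q − TC = 44·7 − 327 = -$19, a loss, but smaller than the $215 fixed cost the firm would lose by shutting down.

Produce at Q = 7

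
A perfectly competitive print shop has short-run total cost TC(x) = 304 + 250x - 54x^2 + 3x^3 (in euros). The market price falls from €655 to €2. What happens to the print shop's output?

Output falls from 15 to 0 (the firm shuts down)

AVC = 250 - 54x + 3x^2, minimized at x = 9 where min AVC = €7. MC = 250 - 108x + 9x^2.
With P = €655 above the shutdown price, P = MC gives x = 15.
At P = €2 < min AVC = €7, price no longer covers variable cost at any output, so the firm shuts down: x = 0.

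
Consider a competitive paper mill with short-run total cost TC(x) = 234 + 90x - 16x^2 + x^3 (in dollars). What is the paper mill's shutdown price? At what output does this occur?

$26 per unit, at x = 8

The shutdown price is the minimum of AVC. VC = 90x - 16x^2 + x^3, so AVC = 90 - 16x + x^2.
At the minimum of AVC, MC = AVC. MC = 90 - 32x + 3x^2; setting MC = AVC gives 2x^2 - 16x = 0, so x = 8. min AVC = 26.
The firm shuts down for any P below $26.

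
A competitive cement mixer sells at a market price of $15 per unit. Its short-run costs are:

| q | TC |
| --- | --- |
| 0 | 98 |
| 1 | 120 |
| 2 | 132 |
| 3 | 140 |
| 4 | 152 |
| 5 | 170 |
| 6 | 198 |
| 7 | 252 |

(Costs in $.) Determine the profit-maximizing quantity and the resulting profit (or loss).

Profit at each row (π = 15q − TC): q=0: -98; q=1: -105; q=2: -102; q=3: -95; q=4: -92; q=5: -95; q=6: -108; q=7: -147.
Profit is maximized at q = 4. AVC there is 54/4 = $13.50 ≤ P, so producing beats shutting down (which would give -$98).

q = 4; profit = -$92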